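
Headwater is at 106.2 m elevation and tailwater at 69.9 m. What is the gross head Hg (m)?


Hg = 106.2 - 69.9 = 36.3000 m


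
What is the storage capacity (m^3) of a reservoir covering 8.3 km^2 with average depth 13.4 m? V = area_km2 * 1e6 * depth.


V = 8.3 * 1e6 * 13.4 = 1.1122e+08 m^3


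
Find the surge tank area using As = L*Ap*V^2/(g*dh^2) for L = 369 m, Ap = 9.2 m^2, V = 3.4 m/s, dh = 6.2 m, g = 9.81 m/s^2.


As = 369 * 9.2 * 3.4^2 / (9.81 * 6.2^2) = 104.0686 m^2


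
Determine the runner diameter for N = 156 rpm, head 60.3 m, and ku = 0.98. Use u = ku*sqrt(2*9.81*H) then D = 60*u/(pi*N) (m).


u = 0.98 * sqrt(2*9.81*60.3) = 33.7081 m/s
D = 60 * 33.7081 / (pi * 156) = 4.1268 m


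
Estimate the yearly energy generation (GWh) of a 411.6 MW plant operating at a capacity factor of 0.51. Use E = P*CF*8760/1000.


E = 411.6 * 0.51 * 8760 / 1000 = 1838.8642 GWh


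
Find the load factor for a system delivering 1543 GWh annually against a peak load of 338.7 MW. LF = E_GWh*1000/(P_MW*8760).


LF = 1543 * 1000 / (338.7 * 8760) = 0.5201


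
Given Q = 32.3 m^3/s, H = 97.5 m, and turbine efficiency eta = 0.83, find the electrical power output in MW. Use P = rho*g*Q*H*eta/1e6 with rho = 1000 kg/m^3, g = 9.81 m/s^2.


P = 1000 * 9.81 * 32.3 * 97.5 * 0.83 / 1e6 = 25.6421 MW


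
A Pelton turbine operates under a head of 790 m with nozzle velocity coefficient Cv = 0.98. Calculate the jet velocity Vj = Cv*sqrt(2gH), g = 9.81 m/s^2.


Vj = 0.98 * sqrt(2*9.81*790) = 122.0082 m/s


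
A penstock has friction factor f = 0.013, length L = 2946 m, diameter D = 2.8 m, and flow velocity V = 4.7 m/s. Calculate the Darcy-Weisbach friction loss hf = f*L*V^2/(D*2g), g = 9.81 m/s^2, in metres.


hf = 0.013 * 2946 * 4.7^2 / (2.8 * 2 * 9.81) = 15.3998 m


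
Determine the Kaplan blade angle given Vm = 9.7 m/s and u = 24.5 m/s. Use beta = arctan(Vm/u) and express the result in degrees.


beta = arctan(9.7 / 24.5) = 21.5995 degrees


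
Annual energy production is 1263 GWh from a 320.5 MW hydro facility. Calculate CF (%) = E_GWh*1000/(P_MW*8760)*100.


CF = 1263 * 1000 / (320.5 * 8760) * 100 = 44.9854 %


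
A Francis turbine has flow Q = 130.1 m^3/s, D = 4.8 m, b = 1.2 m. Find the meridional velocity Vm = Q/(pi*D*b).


Vm = 130.1 / (pi * 4.8 * 1.2) = 7.1896 m/s


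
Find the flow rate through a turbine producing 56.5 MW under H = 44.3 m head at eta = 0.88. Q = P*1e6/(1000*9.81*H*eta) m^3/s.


Q = 56.5 * 1e6 / (1000 * 9.81 * 44.3 * 0.88) = 147.7383 m^3/s


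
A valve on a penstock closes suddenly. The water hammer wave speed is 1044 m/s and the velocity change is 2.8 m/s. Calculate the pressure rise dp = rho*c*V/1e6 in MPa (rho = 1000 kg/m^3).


dp = 1000 * 1044 * 2.8 / 1e6 = 2.9232 MPa


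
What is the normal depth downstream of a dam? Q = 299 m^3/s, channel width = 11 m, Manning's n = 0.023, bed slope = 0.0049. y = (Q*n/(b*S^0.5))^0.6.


y = (299 * 0.023 / (11 * 0.0049^0.5))^0.6 = 3.7200 m


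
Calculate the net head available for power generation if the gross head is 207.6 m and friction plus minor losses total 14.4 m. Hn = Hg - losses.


Hn = 207.6 - 14.4 = 193.2000 m


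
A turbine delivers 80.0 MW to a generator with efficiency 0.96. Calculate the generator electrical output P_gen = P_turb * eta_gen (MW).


P_gen = 80.0 * 0.96 = 76.8000 MW


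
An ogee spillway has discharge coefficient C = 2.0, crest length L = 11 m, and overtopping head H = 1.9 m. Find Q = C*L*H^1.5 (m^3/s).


Q = 2.0 * 11 * 1.9^1.5 = 57.6173 m^3/s


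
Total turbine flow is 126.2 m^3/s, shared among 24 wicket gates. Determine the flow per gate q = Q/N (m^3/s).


q = 126.2 / 24 = 5.2583 m^3/s


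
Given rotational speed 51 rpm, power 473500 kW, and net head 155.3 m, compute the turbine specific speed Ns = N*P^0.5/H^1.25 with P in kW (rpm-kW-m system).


Ns = 51 * 473500^0.5 / 155.3^1.25 = 64.0127


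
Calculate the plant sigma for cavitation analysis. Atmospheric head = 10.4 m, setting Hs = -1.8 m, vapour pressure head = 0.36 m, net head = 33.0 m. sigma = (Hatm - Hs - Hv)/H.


sigma = (10.4 - (-1.8) - 0.36) / 33.0 = 0.3588


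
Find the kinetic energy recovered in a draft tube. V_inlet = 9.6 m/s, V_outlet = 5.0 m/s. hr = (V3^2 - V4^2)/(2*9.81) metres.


hr = (9.6^2 - 5.0^2) / (2*9.81) = 3.4230 m


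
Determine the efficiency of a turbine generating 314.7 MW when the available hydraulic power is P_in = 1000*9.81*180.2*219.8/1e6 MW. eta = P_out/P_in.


P_in = 1000 * 9.81 * 180.2 * 219.8 / 1e6 = 388.5541 MW
eta = 314.7 / 388.5541 = 0.8099


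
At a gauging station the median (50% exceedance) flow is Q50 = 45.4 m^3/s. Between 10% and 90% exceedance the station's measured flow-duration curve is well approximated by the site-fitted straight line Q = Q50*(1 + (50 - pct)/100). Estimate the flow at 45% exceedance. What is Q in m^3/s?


Q = 45.4 * (1 + (50 - 45)/100) = 47.6700 m^3/s


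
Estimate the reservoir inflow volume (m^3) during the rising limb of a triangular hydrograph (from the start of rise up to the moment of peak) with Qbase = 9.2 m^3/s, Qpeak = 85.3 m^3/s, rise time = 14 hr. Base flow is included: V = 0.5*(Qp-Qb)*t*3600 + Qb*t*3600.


V = 0.5*(85.3 - 9.2)*14*3600 + 9.2*14*3600 = 2.3814e+06 m^3


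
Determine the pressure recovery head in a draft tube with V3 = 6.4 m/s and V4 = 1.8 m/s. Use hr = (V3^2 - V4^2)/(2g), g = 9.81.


hr = (6.4^2 - 1.8^2) / (2*9.81) = 1.9225 m


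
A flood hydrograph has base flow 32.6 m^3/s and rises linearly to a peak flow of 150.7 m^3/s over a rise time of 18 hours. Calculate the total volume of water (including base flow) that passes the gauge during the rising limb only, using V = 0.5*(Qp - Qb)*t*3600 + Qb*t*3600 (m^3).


V = 0.5*(150.7 - 32.6)*18*3600 + 32.6*18*3600 = 5.9389e+06 m^3


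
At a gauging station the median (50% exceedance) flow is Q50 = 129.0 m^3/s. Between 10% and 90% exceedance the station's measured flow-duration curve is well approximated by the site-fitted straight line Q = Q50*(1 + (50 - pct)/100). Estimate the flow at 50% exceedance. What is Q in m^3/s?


Q = 129.0 * (1 + (50 - 50)/100) = 129.0000 m^3/s


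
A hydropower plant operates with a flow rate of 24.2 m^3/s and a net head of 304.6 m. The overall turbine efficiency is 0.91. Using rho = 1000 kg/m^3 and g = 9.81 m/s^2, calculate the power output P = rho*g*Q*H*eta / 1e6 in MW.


P = 1000 * 9.81 * 24.2 * 304.6 * 0.91 / 1e6 = 65.8045 MW


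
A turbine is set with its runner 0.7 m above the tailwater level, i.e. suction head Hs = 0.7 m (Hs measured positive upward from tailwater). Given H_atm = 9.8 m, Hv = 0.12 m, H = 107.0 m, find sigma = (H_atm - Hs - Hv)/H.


sigma = (9.8 - 0.7 - 0.12) / 107.0 = 0.0839


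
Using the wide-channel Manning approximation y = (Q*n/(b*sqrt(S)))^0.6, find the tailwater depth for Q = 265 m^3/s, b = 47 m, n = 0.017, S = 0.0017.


y = (265 * 0.017 / (47 * 0.0017^0.5))^0.6 = 1.6589 m


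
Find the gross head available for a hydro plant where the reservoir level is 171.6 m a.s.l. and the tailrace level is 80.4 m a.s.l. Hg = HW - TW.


Hg = 171.6 - 80.4 = 91.2000 m


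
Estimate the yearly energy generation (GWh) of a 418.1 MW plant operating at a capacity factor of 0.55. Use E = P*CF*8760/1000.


E = 418.1 * 0.55 * 8760 / 1000 = 2014.4058 GWh


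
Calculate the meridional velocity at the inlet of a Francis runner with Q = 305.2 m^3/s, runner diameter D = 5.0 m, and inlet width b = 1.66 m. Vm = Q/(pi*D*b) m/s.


Vm = 305.2 / (pi * 5.0 * 1.66) = 11.7046 m/s


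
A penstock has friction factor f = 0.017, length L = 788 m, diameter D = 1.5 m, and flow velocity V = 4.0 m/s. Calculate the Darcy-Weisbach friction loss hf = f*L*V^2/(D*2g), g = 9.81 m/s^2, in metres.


hf = 0.017 * 788 * 4.0^2 / (1.5 * 2 * 9.81) = 7.2829 m


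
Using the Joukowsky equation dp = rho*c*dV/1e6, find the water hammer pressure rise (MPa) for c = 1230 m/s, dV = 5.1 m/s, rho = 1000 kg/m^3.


dp = 1000 * 1230 * 5.1 / 1e6 = 6.2730 MPa


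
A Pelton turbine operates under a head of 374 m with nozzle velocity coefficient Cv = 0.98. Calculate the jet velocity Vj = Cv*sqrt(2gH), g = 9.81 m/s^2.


Vj = 0.98 * sqrt(2*9.81*374) = 83.9482 m/s


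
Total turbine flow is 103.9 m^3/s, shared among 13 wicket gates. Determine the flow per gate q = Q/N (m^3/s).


q = 103.9 / 13 = 7.9923 m^3/s


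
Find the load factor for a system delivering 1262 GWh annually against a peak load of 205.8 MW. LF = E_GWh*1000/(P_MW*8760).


LF = 1262 * 1000 / (205.8 * 8760) = 0.7000


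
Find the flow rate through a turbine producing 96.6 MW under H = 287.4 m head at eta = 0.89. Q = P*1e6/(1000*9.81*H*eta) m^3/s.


Q = 96.6 * 1e6 / (1000 * 9.81 * 287.4 * 0.89) = 38.4974 m^3/s


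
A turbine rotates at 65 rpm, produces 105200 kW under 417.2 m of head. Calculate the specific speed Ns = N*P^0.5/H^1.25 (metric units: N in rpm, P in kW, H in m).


Ns = 65 * 105200^0.5 / 417.2^1.25 = 11.1813


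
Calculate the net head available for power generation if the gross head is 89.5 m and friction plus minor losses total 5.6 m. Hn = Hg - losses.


Hn = 89.5 - 5.6 = 83.9000 m


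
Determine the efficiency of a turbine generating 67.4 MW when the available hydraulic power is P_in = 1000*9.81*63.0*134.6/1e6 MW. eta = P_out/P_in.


P_in = 1000 * 9.81 * 63.0 * 134.6 / 1e6 = 83.1868 MW
eta = 67.4 / 83.1868 = 0.8102


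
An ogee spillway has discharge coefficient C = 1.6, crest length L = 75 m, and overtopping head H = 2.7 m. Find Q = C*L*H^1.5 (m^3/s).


Q = 1.6 * 75 * 2.7^1.5 = 532.3863 m^3/s


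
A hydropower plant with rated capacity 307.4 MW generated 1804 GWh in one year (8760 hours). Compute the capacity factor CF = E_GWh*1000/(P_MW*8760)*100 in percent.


CF = 1804 * 1000 / (307.4 * 8760) * 100 = 66.9929 %


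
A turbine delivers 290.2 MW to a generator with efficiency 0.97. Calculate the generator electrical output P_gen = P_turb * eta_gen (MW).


P_gen = 290.2 * 0.97 = 281.4940 MW


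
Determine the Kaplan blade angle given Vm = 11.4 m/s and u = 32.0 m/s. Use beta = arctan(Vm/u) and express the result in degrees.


beta = arctan(11.4 / 32.0) = 19.6084 degrees


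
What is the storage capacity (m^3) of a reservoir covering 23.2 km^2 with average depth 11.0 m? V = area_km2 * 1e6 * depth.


V = 23.2 * 1e6 * 11.0 = 2.5520e+08 m^3


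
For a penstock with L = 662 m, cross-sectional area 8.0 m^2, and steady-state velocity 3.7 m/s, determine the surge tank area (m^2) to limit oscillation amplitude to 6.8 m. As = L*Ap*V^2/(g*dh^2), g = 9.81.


As = 662 * 8.0 * 3.7^2 / (9.81 * 6.8^2) = 159.8323 m^2


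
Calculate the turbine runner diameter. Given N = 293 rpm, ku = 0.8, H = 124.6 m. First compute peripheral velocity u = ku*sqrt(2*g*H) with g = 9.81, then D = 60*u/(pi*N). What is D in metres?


u = 0.8 * sqrt(2*9.81*124.6) = 39.5547 m/s
D = 60 * 39.5547 / (pi * 293) = 2.5783 m


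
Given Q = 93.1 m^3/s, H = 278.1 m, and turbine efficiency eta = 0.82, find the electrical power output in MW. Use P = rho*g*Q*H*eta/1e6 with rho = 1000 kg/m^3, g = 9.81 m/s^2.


P = 1000 * 9.81 * 93.1 * 278.1 * 0.82 / 1e6 = 208.2733 MW


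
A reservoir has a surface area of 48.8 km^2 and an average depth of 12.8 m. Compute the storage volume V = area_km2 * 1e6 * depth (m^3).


V = 48.8 * 1e6 * 12.8 = 6.2464e+08 m^3


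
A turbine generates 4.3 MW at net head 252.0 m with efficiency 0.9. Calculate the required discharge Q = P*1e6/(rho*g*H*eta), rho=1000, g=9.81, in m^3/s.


Q = 4.3 * 1e6 / (1000 * 9.81 * 252.0 * 0.9) = 1.9327 m^3/s


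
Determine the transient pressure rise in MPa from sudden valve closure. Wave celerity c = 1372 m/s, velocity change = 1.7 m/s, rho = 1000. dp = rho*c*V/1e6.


dp = 1000 * 1372 * 1.7 / 1e6 = 2.3324 MPa


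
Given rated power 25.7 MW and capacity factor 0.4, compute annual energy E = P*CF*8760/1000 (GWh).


E = 25.7 * 0.4 * 8760 / 1000 = 90.0528 GWh


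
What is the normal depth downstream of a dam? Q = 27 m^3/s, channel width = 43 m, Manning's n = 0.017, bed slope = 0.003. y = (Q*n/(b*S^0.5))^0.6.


y = (27 * 0.017 / (43 * 0.003^0.5))^0.6 = 0.3749 m


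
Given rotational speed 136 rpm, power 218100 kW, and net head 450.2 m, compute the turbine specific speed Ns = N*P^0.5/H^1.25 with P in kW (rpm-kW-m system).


Ns = 136 * 218100^0.5 / 450.2^1.25 = 30.6274


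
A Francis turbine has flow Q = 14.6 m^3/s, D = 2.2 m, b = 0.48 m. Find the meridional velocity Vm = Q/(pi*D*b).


Vm = 14.6 / (pi * 2.2 * 0.48) = 4.4009 m/s


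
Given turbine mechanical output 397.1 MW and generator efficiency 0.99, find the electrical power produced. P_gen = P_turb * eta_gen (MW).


P_gen = 397.1 * 0.99 = 393.1290 MW


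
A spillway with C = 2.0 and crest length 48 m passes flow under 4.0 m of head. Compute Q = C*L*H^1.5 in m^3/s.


Q = 2.0 * 48 * 4.0^1.5 = 768.0000 m^3/s


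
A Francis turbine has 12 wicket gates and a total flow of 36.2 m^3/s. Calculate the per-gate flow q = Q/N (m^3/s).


q = 36.2 / 12 = 3.0167 m^3/s


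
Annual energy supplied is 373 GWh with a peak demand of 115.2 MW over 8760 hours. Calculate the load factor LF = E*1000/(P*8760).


LF = 373 * 1000 / (115.2 * 8760) = 0.3696


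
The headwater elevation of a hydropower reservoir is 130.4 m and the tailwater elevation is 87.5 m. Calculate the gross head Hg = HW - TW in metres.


Hg = 130.4 - 87.5 = 42.9000 m


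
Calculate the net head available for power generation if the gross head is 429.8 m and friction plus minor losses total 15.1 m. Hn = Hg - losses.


Hn = 429.8 - 15.1 = 414.7000 m


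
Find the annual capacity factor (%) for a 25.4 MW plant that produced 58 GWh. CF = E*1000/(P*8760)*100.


CF = 58 * 1000 / (25.4 * 8760) * 100 = 26.0669 %


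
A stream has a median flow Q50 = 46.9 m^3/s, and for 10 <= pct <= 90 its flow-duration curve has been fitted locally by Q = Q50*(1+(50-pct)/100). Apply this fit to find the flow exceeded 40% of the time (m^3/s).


Q = 46.9 * (1 + (50 - 40)/100) = 51.5900 m^3/s


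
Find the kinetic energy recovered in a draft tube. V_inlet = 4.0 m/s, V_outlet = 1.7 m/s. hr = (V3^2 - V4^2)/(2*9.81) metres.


hr = (4.0^2 - 1.7^2) / (2*9.81) = 0.6682 m


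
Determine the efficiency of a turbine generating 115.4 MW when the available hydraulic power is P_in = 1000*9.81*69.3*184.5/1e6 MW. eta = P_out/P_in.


P_in = 1000 * 9.81 * 69.3 * 184.5 / 1e6 = 125.4292 MW
eta = 115.4 / 125.4292 = 0.9200


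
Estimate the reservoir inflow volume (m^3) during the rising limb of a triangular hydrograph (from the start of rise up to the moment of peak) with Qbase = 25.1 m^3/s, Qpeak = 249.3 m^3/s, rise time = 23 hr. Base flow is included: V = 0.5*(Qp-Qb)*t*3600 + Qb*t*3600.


V = 0.5*(249.3 - 25.1)*23*3600 + 25.1*23*3600 = 1.1360e+07 m^3


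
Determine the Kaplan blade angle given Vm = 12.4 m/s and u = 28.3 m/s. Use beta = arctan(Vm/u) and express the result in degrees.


beta = arctan(12.4 / 28.3) = 23.6612 degrees


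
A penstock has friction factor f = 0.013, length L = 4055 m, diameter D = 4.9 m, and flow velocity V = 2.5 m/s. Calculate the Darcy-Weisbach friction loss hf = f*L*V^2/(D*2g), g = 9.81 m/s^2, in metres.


hf = 0.013 * 4055 * 2.5^2 / (4.9 * 2 * 9.81) = 3.4270 m


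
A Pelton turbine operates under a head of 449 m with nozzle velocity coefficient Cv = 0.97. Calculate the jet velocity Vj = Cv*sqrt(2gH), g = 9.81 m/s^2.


Vj = 0.97 * sqrt(2*9.81*449) = 91.0425 m/s


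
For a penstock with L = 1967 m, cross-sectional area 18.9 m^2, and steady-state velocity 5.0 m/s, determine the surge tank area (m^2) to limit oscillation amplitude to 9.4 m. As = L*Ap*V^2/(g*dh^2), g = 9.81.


As = 1967 * 18.9 * 5.0^2 / (9.81 * 9.4^2) = 1072.2140 m^2


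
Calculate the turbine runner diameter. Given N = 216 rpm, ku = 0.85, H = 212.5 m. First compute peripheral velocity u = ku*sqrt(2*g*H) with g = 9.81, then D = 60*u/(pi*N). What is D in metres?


u = 0.85 * sqrt(2*9.81*212.5) = 54.8843 m/s
D = 60 * 54.8843 / (pi * 216) = 4.8528 m


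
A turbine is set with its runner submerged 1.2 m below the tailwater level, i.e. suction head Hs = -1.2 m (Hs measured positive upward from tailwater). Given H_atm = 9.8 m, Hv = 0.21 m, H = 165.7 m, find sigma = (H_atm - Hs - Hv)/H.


sigma = (9.8 - (-1.2) - 0.21) / 165.7 = 0.0651


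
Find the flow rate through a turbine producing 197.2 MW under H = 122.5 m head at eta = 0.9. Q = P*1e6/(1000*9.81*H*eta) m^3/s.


Q = 197.2 * 1e6 / (1000 * 9.81 * 122.5 * 0.9) = 182.3305 m^3/s


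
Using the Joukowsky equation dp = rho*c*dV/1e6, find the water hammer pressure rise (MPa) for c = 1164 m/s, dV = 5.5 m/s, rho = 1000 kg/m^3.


dp = 1000 * 1164 * 5.5 / 1e6 = 6.4020 MPa


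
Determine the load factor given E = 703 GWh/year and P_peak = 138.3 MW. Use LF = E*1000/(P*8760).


LF = 703 * 1000 / (138.3 * 8760) = 0.5803


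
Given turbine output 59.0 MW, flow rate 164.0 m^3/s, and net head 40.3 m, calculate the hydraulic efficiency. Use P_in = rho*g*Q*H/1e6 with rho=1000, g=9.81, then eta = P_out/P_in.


P_in = 1000 * 9.81 * 164.0 * 40.3 / 1e6 = 64.8363 MW
eta = 59.0 / 64.8363 = 0.9100


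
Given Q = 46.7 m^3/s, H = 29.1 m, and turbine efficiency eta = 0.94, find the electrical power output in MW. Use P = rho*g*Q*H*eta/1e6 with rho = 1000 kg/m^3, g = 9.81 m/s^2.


P = 1000 * 9.81 * 46.7 * 29.1 * 0.94 / 1e6 = 12.5316 MW


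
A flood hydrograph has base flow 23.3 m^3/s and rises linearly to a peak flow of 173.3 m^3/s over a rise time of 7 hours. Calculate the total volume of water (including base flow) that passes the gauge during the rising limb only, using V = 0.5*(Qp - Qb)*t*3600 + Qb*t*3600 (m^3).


V = 0.5*(173.3 - 23.3)*7*3600 + 23.3*7*3600 = 2.4772e+06 m^3


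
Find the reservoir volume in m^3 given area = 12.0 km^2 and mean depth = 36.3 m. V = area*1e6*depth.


V = 12.0 * 1e6 * 36.3 = 4.3560e+08 m^3


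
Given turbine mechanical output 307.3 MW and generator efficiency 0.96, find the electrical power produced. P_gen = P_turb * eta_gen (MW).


P_gen = 307.3 * 0.96 = 295.0080 MW


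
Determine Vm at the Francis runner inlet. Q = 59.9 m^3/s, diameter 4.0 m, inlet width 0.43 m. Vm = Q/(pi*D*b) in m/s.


Vm = 59.9 / (pi * 4.0 * 0.43) = 11.0853 m/s


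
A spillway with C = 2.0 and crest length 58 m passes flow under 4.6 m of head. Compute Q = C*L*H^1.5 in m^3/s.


Q = 2.0 * 58 * 4.6^1.5 = 1144.4445 m^3/s


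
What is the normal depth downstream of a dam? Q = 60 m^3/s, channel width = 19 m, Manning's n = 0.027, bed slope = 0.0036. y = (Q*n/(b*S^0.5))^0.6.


y = (60 * 0.027 / (19 * 0.0036^0.5))^0.6 = 1.2347 m


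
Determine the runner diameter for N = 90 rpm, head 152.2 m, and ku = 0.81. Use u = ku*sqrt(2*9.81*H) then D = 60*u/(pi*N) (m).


u = 0.81 * sqrt(2*9.81*152.2) = 44.2631 m/s
D = 60 * 44.2631 / (pi * 90) = 9.3929 m


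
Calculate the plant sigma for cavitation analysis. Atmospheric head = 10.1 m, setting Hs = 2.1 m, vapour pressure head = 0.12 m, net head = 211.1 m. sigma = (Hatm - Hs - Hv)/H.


sigma = (10.1 - 2.1 - 0.12) / 211.1 = 0.0373


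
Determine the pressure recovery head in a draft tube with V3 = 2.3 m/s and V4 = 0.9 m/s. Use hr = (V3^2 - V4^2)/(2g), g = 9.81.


hr = (2.3^2 - 0.9^2) / (2*9.81) = 0.2283 m


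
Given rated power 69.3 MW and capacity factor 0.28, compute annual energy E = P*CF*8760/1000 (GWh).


E = 69.3 * 0.28 * 8760 / 1000 = 169.9790 GWh


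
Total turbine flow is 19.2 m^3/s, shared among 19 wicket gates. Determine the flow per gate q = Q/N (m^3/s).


q = 19.2 / 19 = 1.0105 m^3/s


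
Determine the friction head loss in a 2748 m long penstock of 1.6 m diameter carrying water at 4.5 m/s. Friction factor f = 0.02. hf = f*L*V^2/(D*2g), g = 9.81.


hf = 0.02 * 2748 * 4.5^2 / (1.6 * 2 * 9.81) = 35.4530 m


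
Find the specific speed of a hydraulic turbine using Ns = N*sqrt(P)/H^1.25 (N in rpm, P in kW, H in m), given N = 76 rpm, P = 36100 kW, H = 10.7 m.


Ns = 76 * 36100^0.5 / 10.7^1.25 = 746.1695


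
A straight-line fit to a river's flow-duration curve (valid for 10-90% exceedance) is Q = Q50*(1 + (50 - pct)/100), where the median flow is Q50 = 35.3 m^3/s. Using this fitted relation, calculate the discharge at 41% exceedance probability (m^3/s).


Q = 35.3 * (1 + (50 - 41)/100) = 38.4770 m^3/s


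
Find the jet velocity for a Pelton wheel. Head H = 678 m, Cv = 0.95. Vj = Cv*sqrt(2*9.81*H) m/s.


Vj = 0.95 * sqrt(2*9.81*678) = 109.5691 m/s


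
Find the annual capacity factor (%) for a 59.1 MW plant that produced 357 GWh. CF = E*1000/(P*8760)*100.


CF = 357 * 1000 / (59.1 * 8760) * 100 = 68.9567 %


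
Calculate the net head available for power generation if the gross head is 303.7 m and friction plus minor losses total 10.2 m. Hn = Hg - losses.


Hn = 303.7 - 10.2 = 293.5000 m


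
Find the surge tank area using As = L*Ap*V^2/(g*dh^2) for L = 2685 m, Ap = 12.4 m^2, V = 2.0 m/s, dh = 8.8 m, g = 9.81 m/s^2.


As = 2685 * 12.4 * 2.0^2 / (9.81 * 8.8^2) = 175.3039 m^2


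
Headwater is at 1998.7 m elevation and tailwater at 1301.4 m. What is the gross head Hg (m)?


Hg = 1998.7 - 1301.4 = 697.3000 m


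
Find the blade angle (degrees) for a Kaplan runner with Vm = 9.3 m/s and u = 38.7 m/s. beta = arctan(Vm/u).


beta = arctan(9.3 / 38.7) = 13.5125 degrees


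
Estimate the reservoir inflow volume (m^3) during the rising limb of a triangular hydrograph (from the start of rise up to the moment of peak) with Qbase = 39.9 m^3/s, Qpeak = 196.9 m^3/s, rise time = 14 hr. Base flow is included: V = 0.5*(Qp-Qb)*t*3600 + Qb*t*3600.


V = 0.5*(196.9 - 39.9)*14*3600 + 39.9*14*3600 = 5.9674e+06 m^3


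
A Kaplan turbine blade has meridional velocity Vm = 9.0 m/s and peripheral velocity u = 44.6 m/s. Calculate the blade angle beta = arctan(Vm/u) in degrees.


beta = arctan(9.0 / 44.6) = 11.4087 degrees


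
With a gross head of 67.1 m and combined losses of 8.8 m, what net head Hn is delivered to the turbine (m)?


Hn = 67.1 - 8.8 = 58.3000 m


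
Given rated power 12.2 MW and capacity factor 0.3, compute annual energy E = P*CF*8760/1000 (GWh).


E = 12.2 * 0.3 * 8760 / 1000 = 32.0616 GWh


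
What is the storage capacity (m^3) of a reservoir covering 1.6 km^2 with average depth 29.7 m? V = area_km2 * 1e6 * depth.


V = 1.6 * 1e6 * 29.7 = 4.7520e+07 m^3


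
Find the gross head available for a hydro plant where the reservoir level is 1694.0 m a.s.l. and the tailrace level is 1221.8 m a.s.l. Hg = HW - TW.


Hg = 1694.0 - 1221.8 = 472.2000 m


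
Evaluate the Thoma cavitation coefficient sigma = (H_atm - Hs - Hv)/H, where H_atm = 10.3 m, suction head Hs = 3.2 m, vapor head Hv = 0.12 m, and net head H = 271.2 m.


sigma = (10.3 - 3.2 - 0.12) / 271.2 = 0.0257


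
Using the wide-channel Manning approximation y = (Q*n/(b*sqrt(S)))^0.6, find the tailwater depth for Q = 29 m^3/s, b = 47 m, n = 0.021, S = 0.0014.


y = (29 * 0.021 / (47 * 0.0014^0.5))^0.6 = 0.5293 m


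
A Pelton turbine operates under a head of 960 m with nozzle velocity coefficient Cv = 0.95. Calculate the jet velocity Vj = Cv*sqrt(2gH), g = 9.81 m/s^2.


Vj = 0.95 * sqrt(2*9.81*960) = 130.3793 m/s


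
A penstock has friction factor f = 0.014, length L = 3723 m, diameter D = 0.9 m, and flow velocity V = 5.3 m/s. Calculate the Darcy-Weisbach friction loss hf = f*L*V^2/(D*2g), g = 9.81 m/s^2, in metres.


hf = 0.014 * 3723 * 5.3^2 / (0.9 * 2 * 9.81) = 82.9147 m


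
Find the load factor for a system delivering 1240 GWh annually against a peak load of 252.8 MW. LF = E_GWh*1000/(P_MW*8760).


LF = 1240 * 1000 / (252.8 * 8760) = 0.5599


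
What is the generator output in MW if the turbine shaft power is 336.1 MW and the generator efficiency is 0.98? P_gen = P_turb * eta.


P_gen = 336.1 * 0.98 = 329.3780 MW


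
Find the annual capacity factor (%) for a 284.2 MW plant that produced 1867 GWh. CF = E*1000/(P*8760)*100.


CF = 1867 * 1000 / (284.2 * 8760) * 100 = 74.9922 %


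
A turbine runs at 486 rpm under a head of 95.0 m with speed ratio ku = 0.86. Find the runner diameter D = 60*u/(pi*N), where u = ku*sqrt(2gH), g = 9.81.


u = 0.86 * sqrt(2*9.81*95.0) = 37.1287 m/s
D = 60 * 37.1287 / (pi * 486) = 1.4591 m


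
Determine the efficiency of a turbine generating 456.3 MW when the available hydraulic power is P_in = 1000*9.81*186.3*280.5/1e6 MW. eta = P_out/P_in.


P_in = 1000 * 9.81 * 186.3 * 280.5 / 1e6 = 512.6426 MW
eta = 456.3 / 512.6426 = 0.8901


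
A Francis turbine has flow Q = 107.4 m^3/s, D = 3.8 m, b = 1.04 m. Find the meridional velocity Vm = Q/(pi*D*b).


Vm = 107.4 / (pi * 3.8 * 1.04) = 8.6504 m/s


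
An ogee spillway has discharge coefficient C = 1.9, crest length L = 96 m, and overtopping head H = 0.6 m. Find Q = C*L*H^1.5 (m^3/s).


Q = 1.9 * 96 * 0.6^1.5 = 84.7719 m^3/s


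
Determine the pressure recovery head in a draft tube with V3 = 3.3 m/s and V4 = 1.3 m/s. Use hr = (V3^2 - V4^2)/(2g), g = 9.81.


hr = (3.3^2 - 1.3^2) / (2*9.81) = 0.4689 m


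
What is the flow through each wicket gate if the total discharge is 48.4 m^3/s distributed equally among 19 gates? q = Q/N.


q = 48.4 / 19 = 2.5474 m^3/s


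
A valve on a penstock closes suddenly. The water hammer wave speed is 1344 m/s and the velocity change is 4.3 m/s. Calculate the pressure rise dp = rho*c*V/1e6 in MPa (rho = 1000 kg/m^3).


dp = 1000 * 1344 * 4.3 / 1e6 = 5.7792 MPa


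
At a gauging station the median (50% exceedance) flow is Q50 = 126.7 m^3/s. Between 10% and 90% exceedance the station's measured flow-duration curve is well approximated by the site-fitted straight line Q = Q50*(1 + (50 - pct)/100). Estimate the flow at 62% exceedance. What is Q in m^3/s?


Q = 126.7 * (1 + (50 - 62)/100) = 111.4960 m^3/s


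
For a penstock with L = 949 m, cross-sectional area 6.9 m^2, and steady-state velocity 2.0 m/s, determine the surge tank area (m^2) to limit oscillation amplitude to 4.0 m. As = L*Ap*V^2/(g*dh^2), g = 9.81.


As = 949 * 6.9 * 2.0^2 / (9.81 * 4.0^2) = 166.8731 m^2


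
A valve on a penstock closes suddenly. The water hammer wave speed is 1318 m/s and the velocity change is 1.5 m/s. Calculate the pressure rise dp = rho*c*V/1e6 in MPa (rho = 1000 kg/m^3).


dp = 1000 * 1318 * 1.5 / 1e6 = 1.9770 MPa


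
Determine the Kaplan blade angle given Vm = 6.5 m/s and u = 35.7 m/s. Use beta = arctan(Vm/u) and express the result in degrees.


beta = arctan(6.5 / 35.7) = 10.3190 degrees


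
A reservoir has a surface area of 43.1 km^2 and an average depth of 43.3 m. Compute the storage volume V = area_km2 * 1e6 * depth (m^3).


V = 43.1 * 1e6 * 43.3 = 1.8662e+09 m^3


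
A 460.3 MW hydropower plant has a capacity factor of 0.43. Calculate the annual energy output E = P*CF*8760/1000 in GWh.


E = 460.3 * 0.43 * 8760 / 1000 = 1733.8580 GWh


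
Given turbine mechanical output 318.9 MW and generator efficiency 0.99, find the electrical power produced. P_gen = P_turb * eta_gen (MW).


P_gen = 318.9 * 0.99 = 315.7110 MW


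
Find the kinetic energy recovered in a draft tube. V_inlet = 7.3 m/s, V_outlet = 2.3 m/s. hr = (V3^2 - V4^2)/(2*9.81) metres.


hr = (7.3^2 - 2.3^2) / (2*9.81) = 2.4465 m


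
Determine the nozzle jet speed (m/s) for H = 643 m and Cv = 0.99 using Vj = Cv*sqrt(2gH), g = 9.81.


Vj = 0.99 * sqrt(2*9.81*643) = 111.1963 m/s


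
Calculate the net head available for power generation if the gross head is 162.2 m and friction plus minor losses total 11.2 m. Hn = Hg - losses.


Hn = 162.2 - 11.2 = 151.0000 m


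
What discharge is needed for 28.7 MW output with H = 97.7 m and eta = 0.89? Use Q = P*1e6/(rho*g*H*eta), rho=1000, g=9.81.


Q = 28.7 * 1e6 / (1000 * 9.81 * 97.7 * 0.89) = 33.6456 m^3/s


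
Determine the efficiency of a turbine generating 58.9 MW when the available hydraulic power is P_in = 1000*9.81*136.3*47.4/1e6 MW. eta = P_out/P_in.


P_in = 1000 * 9.81 * 136.3 * 47.4 / 1e6 = 63.3787 MW
eta = 58.9 / 63.3787 = 0.9293


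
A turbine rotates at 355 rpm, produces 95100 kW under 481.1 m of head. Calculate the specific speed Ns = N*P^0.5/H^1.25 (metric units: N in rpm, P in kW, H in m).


Ns = 355 * 95100^0.5 / 481.1^1.25 = 48.5875


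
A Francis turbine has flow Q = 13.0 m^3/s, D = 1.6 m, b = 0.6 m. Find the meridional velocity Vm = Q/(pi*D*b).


Vm = 13.0 / (pi * 1.6 * 0.6) = 4.3104 m/s


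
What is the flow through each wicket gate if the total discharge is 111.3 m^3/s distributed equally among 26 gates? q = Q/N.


q = 111.3 / 26 = 4.2808 m^3/s


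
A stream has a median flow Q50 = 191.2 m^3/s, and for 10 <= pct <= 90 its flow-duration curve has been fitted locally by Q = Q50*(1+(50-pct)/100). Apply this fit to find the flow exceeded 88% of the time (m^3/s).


Q = 191.2 * (1 + (50 - 88)/100) = 118.5440 m^3/s


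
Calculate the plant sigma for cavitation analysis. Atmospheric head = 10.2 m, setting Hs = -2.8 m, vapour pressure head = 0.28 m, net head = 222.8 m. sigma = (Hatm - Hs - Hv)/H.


sigma = (10.2 - (-2.8) - 0.28) / 222.8 = 0.0571


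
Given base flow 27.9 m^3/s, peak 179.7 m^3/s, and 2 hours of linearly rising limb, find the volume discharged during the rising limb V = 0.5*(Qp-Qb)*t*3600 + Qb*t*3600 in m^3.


V = 0.5*(179.7 - 27.9)*2*3600 + 27.9*2*3600 = 747360.0000 m^3


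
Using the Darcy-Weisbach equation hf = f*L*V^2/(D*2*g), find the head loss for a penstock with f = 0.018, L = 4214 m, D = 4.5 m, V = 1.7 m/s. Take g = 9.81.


hf = 0.018 * 4214 * 1.7^2 / (4.5 * 2 * 9.81) = 2.4829 m


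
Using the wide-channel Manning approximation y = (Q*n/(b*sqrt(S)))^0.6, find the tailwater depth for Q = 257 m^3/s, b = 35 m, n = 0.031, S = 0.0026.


y = (257 * 0.031 / (35 * 0.0026^0.5))^0.6 = 2.4538 m


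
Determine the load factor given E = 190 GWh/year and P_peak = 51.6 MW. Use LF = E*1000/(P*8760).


LF = 190 * 1000 / (51.6 * 8760) = 0.4203


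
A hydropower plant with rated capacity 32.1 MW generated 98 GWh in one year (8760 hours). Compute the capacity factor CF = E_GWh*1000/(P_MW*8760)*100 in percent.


CF = 98 * 1000 / (32.1 * 8760) * 100 = 34.8511 %


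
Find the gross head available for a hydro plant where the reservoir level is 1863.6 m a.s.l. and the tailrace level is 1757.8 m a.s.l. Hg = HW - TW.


Hg = 1863.6 - 1757.8 = 105.8000 m


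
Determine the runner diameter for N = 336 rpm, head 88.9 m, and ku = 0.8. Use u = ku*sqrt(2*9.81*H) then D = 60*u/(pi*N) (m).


u = 0.8 * sqrt(2*9.81*88.9) = 33.4111 m/s
D = 60 * 33.4111 / (pi * 336) = 1.8991 m


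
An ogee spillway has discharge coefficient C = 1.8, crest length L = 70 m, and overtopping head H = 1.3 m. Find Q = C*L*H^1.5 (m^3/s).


Q = 1.8 * 70 * 1.3^1.5 = 186.7607 m^3/s


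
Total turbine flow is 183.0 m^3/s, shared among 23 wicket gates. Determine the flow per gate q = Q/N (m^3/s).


q = 183.0 / 23 = 7.9565 m^3/s


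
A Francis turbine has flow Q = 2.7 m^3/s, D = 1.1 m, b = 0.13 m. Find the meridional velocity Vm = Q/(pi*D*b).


Vm = 2.7 / (pi * 1.1 * 0.13) = 6.0100 m/s


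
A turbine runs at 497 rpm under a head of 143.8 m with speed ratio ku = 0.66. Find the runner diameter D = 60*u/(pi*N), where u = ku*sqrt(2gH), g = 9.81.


u = 0.66 * sqrt(2*9.81*143.8) = 35.0568 m/s
D = 60 * 35.0568 / (pi * 497) = 1.3472 m


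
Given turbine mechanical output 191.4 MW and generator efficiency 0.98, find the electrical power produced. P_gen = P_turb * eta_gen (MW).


P_gen = 191.4 * 0.98 = 187.5720 MW


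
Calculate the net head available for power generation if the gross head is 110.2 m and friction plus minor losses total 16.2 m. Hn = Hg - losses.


Hn = 110.2 - 16.2 = 94.0000 m


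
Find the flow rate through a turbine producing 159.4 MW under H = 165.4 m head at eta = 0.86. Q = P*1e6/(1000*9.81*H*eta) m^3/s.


Q = 159.4 * 1e6 / (1000 * 9.81 * 165.4 * 0.86) = 114.2314 m^3/s


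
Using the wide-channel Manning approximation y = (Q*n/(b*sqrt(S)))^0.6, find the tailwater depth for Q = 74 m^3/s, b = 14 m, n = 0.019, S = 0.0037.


y = (74 * 0.019 / (14 * 0.0037^0.5))^0.6 = 1.3510 m


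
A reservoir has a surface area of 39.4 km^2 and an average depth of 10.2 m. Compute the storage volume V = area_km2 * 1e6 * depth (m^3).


V = 39.4 * 1e6 * 10.2 = 4.0188e+08 m^3


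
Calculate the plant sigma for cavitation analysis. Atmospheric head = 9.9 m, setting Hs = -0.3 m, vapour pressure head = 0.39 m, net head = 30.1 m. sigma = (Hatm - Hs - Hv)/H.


sigma = (9.9 - (-0.3) - 0.39) / 30.1 = 0.3259


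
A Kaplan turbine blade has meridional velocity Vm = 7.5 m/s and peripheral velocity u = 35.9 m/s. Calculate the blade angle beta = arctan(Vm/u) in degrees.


beta = arctan(7.5 / 35.9) = 11.8002 degrees


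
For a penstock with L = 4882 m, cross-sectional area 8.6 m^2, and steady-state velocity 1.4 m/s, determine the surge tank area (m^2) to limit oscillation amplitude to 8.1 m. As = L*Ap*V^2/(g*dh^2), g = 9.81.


As = 4882 * 8.6 * 1.4^2 / (9.81 * 8.1^2) = 127.8537 m^2


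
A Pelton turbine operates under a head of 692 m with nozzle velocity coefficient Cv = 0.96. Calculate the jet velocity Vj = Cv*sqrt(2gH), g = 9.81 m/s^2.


Vj = 0.96 * sqrt(2*9.81*692) = 111.8597 m/s


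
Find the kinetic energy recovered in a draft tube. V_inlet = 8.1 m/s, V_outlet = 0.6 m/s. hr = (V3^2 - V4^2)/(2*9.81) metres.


hr = (8.1^2 - 0.6^2) / (2*9.81) = 3.3257 m


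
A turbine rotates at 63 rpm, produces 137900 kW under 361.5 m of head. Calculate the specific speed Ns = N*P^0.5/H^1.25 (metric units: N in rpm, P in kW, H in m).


Ns = 63 * 137900^0.5 / 361.5^1.25 = 14.8418


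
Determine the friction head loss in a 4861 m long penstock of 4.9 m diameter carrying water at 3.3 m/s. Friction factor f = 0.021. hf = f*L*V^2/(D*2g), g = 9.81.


hf = 0.021 * 4861 * 3.3^2 / (4.9 * 2 * 9.81) = 11.5632 m


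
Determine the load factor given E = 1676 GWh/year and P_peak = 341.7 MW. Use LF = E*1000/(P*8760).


LF = 1676 * 1000 / (341.7 * 8760) = 0.5599


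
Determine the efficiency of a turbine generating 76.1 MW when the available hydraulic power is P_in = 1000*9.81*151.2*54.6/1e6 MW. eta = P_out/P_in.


P_in = 1000 * 9.81 * 151.2 * 54.6 / 1e6 = 80.9867 MW
eta = 76.1 / 80.9867 = 0.9397


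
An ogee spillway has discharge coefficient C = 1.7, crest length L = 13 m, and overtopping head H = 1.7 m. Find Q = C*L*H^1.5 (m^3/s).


Q = 1.7 * 13 * 1.7^1.5 = 48.9853 m^3/s


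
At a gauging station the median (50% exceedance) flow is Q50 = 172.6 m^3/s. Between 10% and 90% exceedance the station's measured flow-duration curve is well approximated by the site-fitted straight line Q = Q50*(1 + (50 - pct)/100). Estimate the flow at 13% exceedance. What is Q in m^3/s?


Q = 172.6 * (1 + (50 - 13)/100) = 236.4620 m^3/s


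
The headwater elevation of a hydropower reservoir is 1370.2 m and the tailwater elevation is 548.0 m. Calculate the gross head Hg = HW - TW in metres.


Hg = 1370.2 - 548.0 = 822.2000 m


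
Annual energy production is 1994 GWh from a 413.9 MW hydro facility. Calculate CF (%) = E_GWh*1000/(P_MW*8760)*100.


CF = 1994 * 1000 / (413.9 * 8760) * 100 = 54.9953 %


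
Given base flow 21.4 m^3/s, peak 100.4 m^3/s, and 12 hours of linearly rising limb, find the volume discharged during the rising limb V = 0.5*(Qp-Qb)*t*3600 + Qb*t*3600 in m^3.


V = 0.5*(100.4 - 21.4)*12*3600 + 21.4*12*3600 = 2.6309e+06 m^3


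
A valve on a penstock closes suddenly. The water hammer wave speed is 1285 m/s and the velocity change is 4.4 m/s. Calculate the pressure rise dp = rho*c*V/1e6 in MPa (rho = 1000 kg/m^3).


dp = 1000 * 1285 * 4.4 / 1e6 = 5.6540 MPa


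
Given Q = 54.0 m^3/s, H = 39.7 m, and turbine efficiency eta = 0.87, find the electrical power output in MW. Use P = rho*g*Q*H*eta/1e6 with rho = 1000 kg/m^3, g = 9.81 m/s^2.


P = 1000 * 9.81 * 54.0 * 39.7 * 0.87 / 1e6 = 18.2967 MW


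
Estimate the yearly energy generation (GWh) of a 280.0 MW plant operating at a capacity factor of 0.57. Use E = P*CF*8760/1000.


E = 280.0 * 0.57 * 8760 / 1000 = 1398.0960 GWh


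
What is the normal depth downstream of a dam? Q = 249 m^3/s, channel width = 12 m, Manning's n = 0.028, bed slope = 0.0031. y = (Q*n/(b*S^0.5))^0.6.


y = (249 * 0.028 / (12 * 0.0031^0.5))^0.6 = 4.0841 m


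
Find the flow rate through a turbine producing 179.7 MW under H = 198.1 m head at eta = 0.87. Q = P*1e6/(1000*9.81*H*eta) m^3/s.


Q = 179.7 * 1e6 / (1000 * 9.81 * 198.1 * 0.87) = 106.2858 m^3/s


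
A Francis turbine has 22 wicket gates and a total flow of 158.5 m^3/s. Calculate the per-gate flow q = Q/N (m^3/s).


q = 158.5 / 22 = 7.2045 m^3/s


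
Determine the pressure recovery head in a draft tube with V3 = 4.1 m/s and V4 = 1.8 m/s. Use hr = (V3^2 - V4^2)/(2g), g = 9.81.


hr = (4.1^2 - 1.8^2) / (2*9.81) = 0.6916 m


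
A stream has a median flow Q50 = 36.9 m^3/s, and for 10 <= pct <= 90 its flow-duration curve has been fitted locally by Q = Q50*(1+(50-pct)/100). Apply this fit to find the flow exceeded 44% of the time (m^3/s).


Q = 36.9 * (1 + (50 - 44)/100) = 39.1140 m^3/s


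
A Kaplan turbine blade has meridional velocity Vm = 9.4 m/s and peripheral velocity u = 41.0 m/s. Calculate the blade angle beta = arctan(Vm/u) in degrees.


beta = arctan(9.4 / 41.0) = 12.9129 degrees


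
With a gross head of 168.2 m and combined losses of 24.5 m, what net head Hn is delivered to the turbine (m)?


Hn = 168.2 - 24.5 = 143.7000 m


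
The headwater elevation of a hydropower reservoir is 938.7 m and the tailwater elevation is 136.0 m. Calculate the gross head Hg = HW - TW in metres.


Hg = 938.7 - 136.0 = 802.7000 m


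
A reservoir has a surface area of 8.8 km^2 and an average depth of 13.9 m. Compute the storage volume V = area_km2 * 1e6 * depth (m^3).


V = 8.8 * 1e6 * 13.9 = 1.2232e+08 m^3


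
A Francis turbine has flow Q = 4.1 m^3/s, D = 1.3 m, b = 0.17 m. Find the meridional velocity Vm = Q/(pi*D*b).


Vm = 4.1 / (pi * 1.3 * 0.17) = 5.9053 m/s


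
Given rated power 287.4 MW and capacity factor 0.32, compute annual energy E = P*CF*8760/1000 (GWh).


E = 287.4 * 0.32 * 8760 / 1000 = 805.6397 GWh


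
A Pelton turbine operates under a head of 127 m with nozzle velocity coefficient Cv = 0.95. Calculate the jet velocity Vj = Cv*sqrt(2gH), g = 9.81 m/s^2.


Vj = 0.95 * sqrt(2*9.81*127) = 47.4215 m/s


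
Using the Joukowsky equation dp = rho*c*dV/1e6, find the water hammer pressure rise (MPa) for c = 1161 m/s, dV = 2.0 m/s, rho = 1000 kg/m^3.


dp = 1000 * 1161 * 2.0 / 1e6 = 2.3220 MPa


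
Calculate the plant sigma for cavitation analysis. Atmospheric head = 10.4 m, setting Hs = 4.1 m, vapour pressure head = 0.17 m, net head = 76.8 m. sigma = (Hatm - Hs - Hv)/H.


sigma = (10.4 - 4.1 - 0.17) / 76.8 = 0.0798


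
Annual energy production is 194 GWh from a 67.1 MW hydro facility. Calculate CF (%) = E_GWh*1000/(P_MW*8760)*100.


CF = 194 * 1000 / (67.1 * 8760) * 100 = 33.0046 %


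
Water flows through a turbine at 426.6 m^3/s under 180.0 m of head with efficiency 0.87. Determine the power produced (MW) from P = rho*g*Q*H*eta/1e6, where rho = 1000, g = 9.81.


P = 1000 * 9.81 * 426.6 * 180.0 * 0.87 / 1e6 = 655.3625 MW


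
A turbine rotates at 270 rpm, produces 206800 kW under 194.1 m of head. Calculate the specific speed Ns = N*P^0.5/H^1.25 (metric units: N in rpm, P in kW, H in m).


Ns = 270 * 206800^0.5 / 194.1^1.25 = 169.4756
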